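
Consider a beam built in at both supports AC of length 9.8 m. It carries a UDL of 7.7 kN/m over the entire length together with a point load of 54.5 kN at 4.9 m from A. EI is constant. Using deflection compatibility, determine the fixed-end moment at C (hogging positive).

Take the two fixed-end moments M_A, M_C as redundants; the released structure is the simple span AC.
End rotations of the released simple span under the applied load (×1/EI):
  at A: UDL 7.7: wL³/(24EI) = 302/EI
  at C: UDL 7.7: wL³/(24EI) = 302/EI
  at A: point load 54.5 at a = 4.9: Pab(L + b)/(6LEI) = 327.1/EI
  at C: point load 54.5 at a = 4.9: Pab(L + a)/(6LEI) = 327.1/EI
  θ_A0 = 629.1/EI,  θ_C0 = 629.1/EI
Flexibility coefficients: a unit moment at one end gives L/(3EI) there and L/(6EI) at the far end, so f₁₁ = f₂₂ = 3.267/EI and f₁₂ = f₂₁ = 1.633/EI.
Compatibility — zero rotation at each built-in end:
  3.267 M_A + 1.633 M_C = 629.1
  1.633 M_A + 3.267 M_C = 629.1
Solving the pair gives M_A = 128.4 kN·m and M_C = 128.4 kN·m (hogging).

M_C = 128.4 kN·m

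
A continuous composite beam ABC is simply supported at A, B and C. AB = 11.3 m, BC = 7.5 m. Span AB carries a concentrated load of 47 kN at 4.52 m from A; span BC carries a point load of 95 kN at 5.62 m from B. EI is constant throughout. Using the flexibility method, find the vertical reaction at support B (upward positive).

R_B = 61.92 kN

Take M_B as the redundant. Released structure: two simple spans AB and BC with a hinge at B.
Rotations at B on the released spans (each span's end-slope, ×1/EI):
  span AB: point load 47 at a = 4.52: Pab(L + a)/(6LEI) = 336.1/EI
  span BC: point load 95 at a = 5.62: Pab(L + b)/(6LEI) = 209.2/EI
  relative rotation θ_0 = (336.1 + 209.2)/EI = 545.3/EI
A unit hogging moment at B produces rotation L₁/(3EI) + L₂/(3EI) = 6.267/EI.
Compatibility: M_B·(L₁+L₂)/(3EI) = θ_0, giving M_B = 87.02 kN·m (hogging).
Span AB, ΣM about A with M_B applied at B: R_B^{AB}·11.3 = 212.4 + 87.02, so R_B^{AB} = 26.5 kN and R_A = 47 − 26.5 = 20.5 kN.
Span BC, ΣM about C: R_B^{BC}·7.5 = 178.6 + 87.02, so R_B^{BC} = 35.42 kN and R_C = 95 − 35.42 = 59.58 kN.
R_B = 26.5 + 35.42 = 61.92 kN.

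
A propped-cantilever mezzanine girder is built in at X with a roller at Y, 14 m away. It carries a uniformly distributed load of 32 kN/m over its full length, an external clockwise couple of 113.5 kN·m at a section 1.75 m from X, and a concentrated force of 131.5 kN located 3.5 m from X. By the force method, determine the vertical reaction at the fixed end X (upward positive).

R_X = 397.3 kN

Choose R_Y as the redundant. The primary structure is the cantilever fixed at X.
Downward deflection at the released point Y due to the loads:
  UDL 32: wL⁴/(8EI) = 153664/EI
  clockwise couple 113.5 at a = 1.75: M₀a(2L − a)/(2EI) = 2607/EI
  point load 131.5 at a = 3.5: Pa²(3L − a)/(6EI) = 10336/EI
  δ_0 = 166607/EI
Tip deflection under a unit load at Y: L³/(3EI) = 914.7/EI.
Compatibility at Y: δ_0 − R_Y·δ_{YY} = 0, so R_Y = 166607/914.7 = 182.2 kN.
Vertical equilibrium: R_X = ΣP − R_Y = 579.5 − 182.2 = 397.3 kN.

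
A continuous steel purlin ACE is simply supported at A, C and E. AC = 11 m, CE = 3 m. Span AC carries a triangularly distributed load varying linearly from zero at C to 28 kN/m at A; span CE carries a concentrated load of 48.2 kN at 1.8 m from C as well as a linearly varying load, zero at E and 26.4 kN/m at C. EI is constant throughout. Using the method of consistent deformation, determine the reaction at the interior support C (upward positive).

R_C = 166.5 kN

Release continuity at C by inserting a hinge; the redundant is the internal moment M_C. The primary structure is two simply-supported spans AC and CE.
End slopes at the hinge C, treating each span as simply supported:
  span AC: triangular load, peak 28: 7w₀L³/(360EI) = 724.7/EI
  span CE: point load 48.2 at a = 1.8: Pab(L + b)/(6LEI) = 24.29/EI
  span CE: triangular load, peak 26.4: w₀L³/(45EI) = 15.84/EI
  relative rotation θ_0 = (724.7 + 40.13)/EI = 764.8/EI
A unit hogging moment at C produces rotation L₁/(3EI) + L₂/(3EI) = 4.667/EI.
Compatibility: M_C·(L₁+L₂)/(3EI) = θ_0, giving M_C = 163.9 kN·m (hogging).
Span AC, ΣM about A with M_C applied at C: R_C^{AC}·11 = 564.7 + 163.9, so R_C^{AC} = 66.23 kN and R_A = 154 − 66.23 = 87.77 kN.
Span CE, ΣM about E: R_C^{CE}·3 = 137 + 163.9, so R_C^{CE} = 100.3 kN and R_E = 87.8 − 100.3 = -12.51 kN.
R_C = 66.23 + 100.3 = 166.5 kN.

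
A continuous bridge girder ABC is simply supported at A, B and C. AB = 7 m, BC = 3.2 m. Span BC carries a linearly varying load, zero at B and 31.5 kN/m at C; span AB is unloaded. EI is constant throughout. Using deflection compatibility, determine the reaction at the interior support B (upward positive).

R_B = 19.49 kN

Release continuity at B by inserting a hinge; the redundant is the internal moment M_B. The primary structure is two simply-supported spans AB and BC.
End slopes at the hinge B, treating each span as simply supported:
  span BC: triangular load, peak 31.5: 7w₀L³/(360EI) = 20.07/EI
  relative rotation θ_0 = (0 + 20.07)/EI = 20.07/EI
A unit hogging moment at B produces rotation L₁/(3EI) + L₂/(3EI) = 3.4/EI.
Compatibility: M_B·(L₁+L₂)/(3EI) = θ_0, giving M_B = 5.903 kN·m (hogging).
Span AB, ΣM about A with M_B applied at B: R_B^{AB}·7 = 0 + 5.903, so R_B^{AB} = 0.8433 kN and R_A = 0 − 0.8433 = -0.8433 kN.
Span BC, ΣM about C: R_B^{BC}·3.2 = 53.76 + 5.903, so R_B^{BC} = 18.64 kN and R_C = 50.4 − 18.64 = 31.76 kN.
R_B = 0.8433 + 18.64 = 19.49 kN.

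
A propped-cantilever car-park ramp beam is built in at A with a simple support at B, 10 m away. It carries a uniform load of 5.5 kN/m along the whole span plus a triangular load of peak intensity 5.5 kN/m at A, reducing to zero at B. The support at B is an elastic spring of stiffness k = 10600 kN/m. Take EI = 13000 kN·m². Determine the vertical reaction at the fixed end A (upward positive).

Remove the prop at B; the released (primary) structure is a cantilever built in at A.
Primary-structure tip deflection at B by superposition:
  UDL 5.5: wL⁴/(8EI) = 6875/EI
  triangular load, peak 5.5 at the fixed end: w₀L⁴/(30EI) = 1833/EI
  δ_0 = 8708/EI
Tip deflection under a unit load at B: L³/(3EI) = 333.3/EI.
With EI = 13000 kN·m²: δ_0 = 0.66987 m and δ_{BB} = 0.025641 m/kN.
Compatibility — the spring shortens by R_B/k under the reaction it provides: δ_0 − R_B·δ_{BB} = R_B/k. With 1/k = 0.000094 m/kN, R_B = δ_0 / (δ_{BB} + 1/k) = 0.66987 / (0.025641 + 0.000094) = 26.03 kN.
Vertical equilibrium: R_A = ΣP − R_B = 82.5 − 26.03 = 56.47 kN.

R_A = 56.47 kN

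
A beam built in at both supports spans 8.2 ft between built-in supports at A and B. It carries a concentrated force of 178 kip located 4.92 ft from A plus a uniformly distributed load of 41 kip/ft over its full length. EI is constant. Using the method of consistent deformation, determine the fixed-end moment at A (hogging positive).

M_A = 369.9 kip·ft

Release both end moments; the primary structure is a simply-supported span AB with redundants M_A and M_B.
On the primary (simply-supported) span, the end slopes from the loading are:
  at A: point load 178 at a = 4.92: Pab(L + b)/(6LEI) = 670.2/EI
  at B: point load 178 at a = 4.92: Pab(L + a)/(6LEI) = 766/EI
  at A: UDL 41: wL³/(24EI) = 941.9/EI
  at B: UDL 41: wL³/(24EI) = 941.9/EI
  θ_A0 = 1612/EI,  θ_B0 = 1708/EI
Flexibility coefficients: a unit moment at one end gives L/(3EI) there and L/(6EI) at the far end, so f₁₁ = f₂₂ = 2.733/EI and f₁₂ = f₂₁ = 1.367/EI.
Compatibility — zero rotation at each built-in end:
  2.733 M_A + 1.367 M_B = 1612
  1.367 M_A + 2.733 M_B = 1708
Solving the pair gives M_A = 369.9 kip·ft and M_B = 439.9 kip·ft (hogging).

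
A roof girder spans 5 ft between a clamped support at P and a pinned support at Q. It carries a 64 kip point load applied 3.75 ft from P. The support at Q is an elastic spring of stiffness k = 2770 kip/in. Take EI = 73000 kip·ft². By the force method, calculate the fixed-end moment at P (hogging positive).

M_P = 47.64 kip·ft

Take the reaction at Q as the redundant and release it; the primary structure is a cantilever fixed at P.
Deflection at Q on the released cantilever, summing each load's contribution:
  point load 64 at a = 3.75: Pa²(3L − a)/(6EI) = 1688/EI
Tip deflection under a unit load at Q: L³/(3EI) = 41.67/EI.
With EI = 73000 kip·ft²: δ_0 = 0.023116 ft and δ_{QQ} = 0.000571 ft/kip.
Compatibility — the spring shortens by R_Q/k under the reaction it provides: δ_0 − R_Q·δ_{QQ} = R_Q/k. With 1/k = 1/(2770×12) ft/kip = 0.00003 ft/kip, R_Q = δ_0 / (δ_{QQ} + 1/k) = 0.023116 / (0.000571 + 0.00003) = 38.47 kip.
Moment equilibrium about P: M_P = Σ(load moments about P) − R_Q·L = 240 − 38.47×5 = 47.64 kip·ft.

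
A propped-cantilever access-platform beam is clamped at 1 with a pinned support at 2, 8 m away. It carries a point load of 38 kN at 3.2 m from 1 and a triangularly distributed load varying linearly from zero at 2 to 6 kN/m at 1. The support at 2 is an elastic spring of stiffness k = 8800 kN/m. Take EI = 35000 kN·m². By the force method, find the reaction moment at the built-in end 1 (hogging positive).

M_1 = 86.28 kN·m

Release the roller at 2. Primary structure: cantilever fixed at 1.
Free-end deflection of the primary structure under the applied loading (downward +):
  point load 38 at a = 3.2: Pa²(3L − a)/(6EI) = 1349/EI
  triangular load, peak 6 at the fixed end: w₀L⁴/(30EI) = 819.2/EI
  δ_0 = 2168/EI
Tip deflection under a unit load at 2: L³/(3EI) = 170.7/EI.
With EI = 35000 kN·m²: δ_0 = 0.061947 m and δ_{22} = 0.004876 m/kN.
Compatibility — the spring shortens by R_2/k under the reaction it provides: δ_0 − R_2·δ_{22} = R_2/k. With 1/k = 0.000114 m/kN, R_2 = δ_0 / (δ_{22} + 1/k) = 0.061947 / (0.004876 + 0.000114) = 12.41 kN.
Moment equilibrium about 1: M_1 = Σ(load moments about 1) − R_2·L = 185.6 − 12.41×8 = 86.28 kN·m.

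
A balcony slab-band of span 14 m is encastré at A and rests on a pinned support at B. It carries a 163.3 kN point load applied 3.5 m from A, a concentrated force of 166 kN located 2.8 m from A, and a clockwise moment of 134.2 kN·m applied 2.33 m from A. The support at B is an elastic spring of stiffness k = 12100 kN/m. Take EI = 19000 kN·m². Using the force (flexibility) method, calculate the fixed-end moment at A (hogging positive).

M_A = 783.2 kN·m

Take the reaction at B as the redundant and release it; the primary structure is a cantilever fixed at A.
Deflection at B on the released cantilever, summing each load's contribution:
  point load 163.3 at a = 3.5: Pa²(3L − a)/(6EI) = 12836/EI
  point load 166 at a = 2.8: Pa²(3L − a)/(6EI) = 8503/EI
  clockwise couple 134.2 at a = 2.33: M₀a(2L − a)/(2EI) = 4013/EI
  δ_0 = 25352/EI
Tip deflection under a unit load at B: L³/(3EI) = 914.7/EI.
With EI = 19000 kN·m²: δ_0 = 1.3343 m and δ_{BB} = 0.04814 m/kN.
Compatibility — the spring shortens by R_B/k under the reaction it provides: δ_0 − R_B·δ_{BB} = R_B/k. With 1/k = 0.000083 m/kN, R_B = δ_0 / (δ_{BB} + 1/k) = 1.3343 / (0.04814 + 0.000083) = 27.67 kN.
Moment equilibrium about A: M_A = Σ(load moments about A) − R_B·L = 1171 − 27.67×14 = 783.2 kN·m.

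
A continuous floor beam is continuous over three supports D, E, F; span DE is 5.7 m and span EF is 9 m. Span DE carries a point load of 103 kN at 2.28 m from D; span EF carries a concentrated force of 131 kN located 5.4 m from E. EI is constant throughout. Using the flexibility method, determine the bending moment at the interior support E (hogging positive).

M_E = 159.5 kN·m

Release continuity at E by inserting a hinge; the redundant is the internal moment M_E. The primary structure is two simply-supported spans DE and EF.
Rotations at E on the released spans (each span's end-slope, ×1/EI):
  span DE: point load 103 at a = 2.28: Pab(L + a)/(6LEI) = 187.4/EI
  span EF: point load 131 at a = 5.4: Pab(L + b)/(6LEI) = 594.2/EI
  relative rotation θ_0 = (187.4 + 594.2)/EI = 781.6/EI
A unit hogging moment at E produces rotation L₁/(3EI) + L₂/(3EI) = 4.9/EI.
Slope continuity at E: θ_0 = M_E·4.9/EI, so M_E = 781.6/4.9 = 159.5 kN·m (hogging).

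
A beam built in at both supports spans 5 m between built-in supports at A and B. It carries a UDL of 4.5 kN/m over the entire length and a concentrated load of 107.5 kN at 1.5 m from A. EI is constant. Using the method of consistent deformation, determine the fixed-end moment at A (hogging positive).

Take the two fixed-end moments M_A, M_B as redundants; the released structure is the simple span AB.
On the primary (simply-supported) span, the end slopes from the loading are:
  at A: UDL 4.5: wL³/(24EI) = 23.44/EI
  at B: UDL 4.5: wL³/(24EI) = 23.44/EI
  at A: point load 107.5 at a = 1.5: Pab(L + b)/(6LEI) = 159.9/EI
  at B: point load 107.5 at a = 1.5: Pab(L + a)/(6LEI) = 122.3/EI
  θ_A0 = 183.3/EI,  θ_B0 = 145.7/EI
Flexibility coefficients: a unit moment at one end gives L/(3EI) there and L/(6EI) at the far end, so f₁₁ = f₂₂ = 1.667/EI and f₁₂ = f₂₁ = 0.8333/EI.
Compatibility — zero rotation at each built-in end:
  1.667 M_A + 0.8333 M_B = 183.3
  0.8333 M_A + 1.667 M_B = 145.7
Solving the pair gives M_A = 88.39 kN·m and M_B = 43.24 kN·m (hogging).

M_A = 88.39 kN·m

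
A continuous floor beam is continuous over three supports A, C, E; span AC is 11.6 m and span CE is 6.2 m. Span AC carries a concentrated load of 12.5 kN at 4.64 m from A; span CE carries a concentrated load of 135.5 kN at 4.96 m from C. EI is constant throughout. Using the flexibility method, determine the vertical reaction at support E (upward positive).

Take M_C as the redundant. Released structure: two simple spans AC and CE with a hinge at C.
End slopes at the hinge C, treating each span as simply supported:
  span AC: point load 12.5 at a = 4.64: Pab(L + a)/(6LEI) = 94.19/EI
  span CE: point load 135.5 at a = 4.96: Pab(L + b)/(6LEI) = 166.7/EI
  relative rotation θ_0 = (94.19 + 166.7)/EI = 260.9/EI
A unit hogging moment at C produces rotation L₁/(3EI) + L₂/(3EI) = 5.933/EI.
Slope continuity at C: θ_0 = M_C·5.933/EI, so M_C = 260.9/5.933 = 43.97 kN·m (hogging).
Span CE, ΣM about E: R_C^{CE}·6.2 = 168 + 43.97, so R_C^{CE} = 34.19 kN and R_E = 135.5 − 34.19 = 101.3 kN.

R_E = 101.3 kN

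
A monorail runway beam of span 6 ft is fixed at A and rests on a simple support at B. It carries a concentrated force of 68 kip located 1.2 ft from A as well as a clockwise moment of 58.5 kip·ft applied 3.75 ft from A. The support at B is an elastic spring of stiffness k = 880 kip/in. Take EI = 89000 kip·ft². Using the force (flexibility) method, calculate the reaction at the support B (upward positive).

R_B = 14.66 kip

Take the reaction at B as the redundant and release it; the primary structure is a cantilever fixed at A.
Free-end deflection of the primary structure under the applied loading (downward +):
  point load 68 at a = 1.2: Pa²(3L − a)/(6EI) = 274.2/EI
  clockwise couple 58.5 at a = 3.75: M₀a(2L − a)/(2EI) = 904.9/EI
  δ_0 = 1179/EI
Flexibility coefficient — unit upward force at B: δ_{BB} = L³/(3EI) = 72/EI.
With EI = 89000 kip·ft²: δ_0 = 0.013248 ft and δ_{BB} = 0.000809 ft/kip.
Compatibility — the spring shortens by R_B/k under the reaction it provides: δ_0 − R_B·δ_{BB} = R_B/k. With 1/k = 1/(880×12) ft/kip = 0.000095 ft/kip, R_B = δ_0 / (δ_{BB} + 1/k) = 0.013248 / (0.000809 + 0.000095) = 14.66 kip.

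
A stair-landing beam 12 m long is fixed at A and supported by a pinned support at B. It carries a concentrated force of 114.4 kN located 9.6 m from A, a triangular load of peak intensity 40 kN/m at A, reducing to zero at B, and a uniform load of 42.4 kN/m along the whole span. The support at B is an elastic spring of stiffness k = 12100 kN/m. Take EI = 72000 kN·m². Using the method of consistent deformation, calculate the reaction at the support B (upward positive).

Choose R_B as the redundant. The primary structure is the cantilever fixed at A.
Free-end deflection of the primary structure under the applied loading (downward +):
  point load 114.4 at a = 9.6: Pa²(3L − a)/(6EI) = 46390/EI
  triangular load, peak 40 at the fixed end: w₀L⁴/(30EI) = 27648/EI
  UDL 42.4: wL⁴/(8EI) = 109901/EI
  δ_0 = 183938/EI
Tip deflection under a unit load at B: L³/(3EI) = 576/EI.
With EI = 72000 kN·m²: δ_0 = 2.5547 m and δ_{BB} = 0.008 m/kN.
Compatibility — the spring shortens by R_B/k under the reaction it provides: δ_0 − R_B·δ_{BB} = R_B/k. With 1/k = 0.000083 m/kN, R_B = δ_0 / (δ_{BB} + 1/k) = 2.5547 / (0.008 + 0.000083) = 316.1 kN.

R_B = 316.1 kN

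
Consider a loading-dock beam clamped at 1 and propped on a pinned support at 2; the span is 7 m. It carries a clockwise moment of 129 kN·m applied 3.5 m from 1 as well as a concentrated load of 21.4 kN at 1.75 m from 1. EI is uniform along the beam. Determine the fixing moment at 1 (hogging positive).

Remove the prop at 2; the released (primary) structure is a cantilever built in at 1.
Free-end deflection of the primary structure under the applied loading (downward +):
  clockwise couple 129 at a = 3.5: M₀a(2L − a)/(2EI) = 2370/EI
  point load 21.4 at a = 1.75: Pa²(3L − a)/(6EI) = 210.3/EI
  δ_0 = 2581/EI
Flexibility coefficient — unit upward force at 2: δ_{22} = L³/(3EI) = 114.3/EI.
Compatibility at 2: δ_0 − R_2·δ_{22} = 0, so R_2 = 2581/114.3 = 22.57 kN.
Moment equilibrium about 1: M_1 = Σ(load moments about 1) − R_2·L = 166.4 − 22.57×7 = 8.452 kN·m.

M_1 = 8.452 kN·m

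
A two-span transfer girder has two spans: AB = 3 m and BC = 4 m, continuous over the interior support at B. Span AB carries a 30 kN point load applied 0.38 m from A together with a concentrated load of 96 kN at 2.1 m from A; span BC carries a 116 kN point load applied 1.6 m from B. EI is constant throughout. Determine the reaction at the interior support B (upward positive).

Release continuity at B by inserting a hinge; the redundant is the internal moment M_B. The primary structure is two simply-supported spans AB and BC.
End slopes at the hinge B, treating each span as simply supported:
  span AB: point load 30 at a = 0.38: Pab(L + a)/(6LEI) = 5.609/EI
  span AB: point load 96 at a = 2.1: Pab(L + a)/(6LEI) = 51.41/EI
  span BC: point load 116 at a = 1.6: Pab(L + b)/(6LEI) = 118.8/EI
  relative rotation θ_0 = (57.02 + 118.8)/EI = 175.8/EI
A unit hogging moment at B produces rotation L₁/(3EI) + L₂/(3EI) = 2.333/EI.
Slope continuity at B: θ_0 = M_B·2.333/EI, so M_B = 175.8/2.333 = 75.34 kN·m (hogging).
Span AB, ΣM about A with M_B applied at B: R_B^{AB}·3 = 213 + 75.34, so R_B^{AB} = 96.11 kN and R_A = 126 − 96.11 = 29.89 kN.
Span BC, ΣM about C: R_B^{BC}·4 = 278.4 + 75.34, so R_B^{BC} = 88.44 kN and R_C = 116 − 88.44 = 27.56 kN.
R_B = 96.11 + 88.44 = 184.6 kN.

R_B = 184.6 kN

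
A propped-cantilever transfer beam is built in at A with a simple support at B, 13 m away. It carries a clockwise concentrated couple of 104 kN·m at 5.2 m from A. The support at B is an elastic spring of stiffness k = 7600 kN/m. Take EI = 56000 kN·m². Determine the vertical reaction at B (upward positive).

R_B = 7.603 kN

Choose R_B as the redundant. The primary structure is the cantilever fixed at A.
Free-end deflection of the primary structure under the applied loading (downward +):
  clockwise couple 104 at a = 5.2: M₀a(2L − a)/(2EI) = 5624/EI
Tip deflection under a unit load at B: L³/(3EI) = 732.3/EI.
With EI = 56000 kN·m²: δ_0 = 0.10043 m and δ_{BB} = 0.013077 m/kN.
Compatibility — the spring shortens by R_B/k under the reaction it provides: δ_0 − R_B·δ_{BB} = R_B/k. With 1/k = 0.000132 m/kN, R_B = δ_0 / (δ_{BB} + 1/k) = 0.10043 / (0.013077 + 0.000132) = 7.603 kN.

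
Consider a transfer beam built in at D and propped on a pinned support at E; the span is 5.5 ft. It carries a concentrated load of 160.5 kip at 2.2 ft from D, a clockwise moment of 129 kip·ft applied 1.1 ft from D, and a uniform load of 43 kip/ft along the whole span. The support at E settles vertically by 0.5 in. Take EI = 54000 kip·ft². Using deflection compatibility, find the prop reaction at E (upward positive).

R_E = 94.17 kip

Take the reaction at E as the redundant and release it; the primary structure is a cantilever fixed at D.
Primary-structure tip deflection at E by superposition:
  point load 160.5 at a = 2.2: Pa²(3L − a)/(6EI) = 1851/EI
  clockwise couple 129 at a = 1.1: M₀a(2L − a)/(2EI) = 702.4/EI
  UDL 43: wL⁴/(8EI) = 4918/EI
  δ_0 = 7472/EI
Tip deflection under a unit load at E: L³/(3EI) = 55.46/EI.
With EI = 54000 kip·ft²: δ_0 = 0.13838 ft and δ_{EE} = 0.001027 ft/kip.
Compatibility — the beam at E must follow the support down by 0.04167 ft: δ_0 − R_E·δ_{EE} = 0.04167, so R_E = (0.13838 − 0.04167)/0.001027 = 94.17 kip.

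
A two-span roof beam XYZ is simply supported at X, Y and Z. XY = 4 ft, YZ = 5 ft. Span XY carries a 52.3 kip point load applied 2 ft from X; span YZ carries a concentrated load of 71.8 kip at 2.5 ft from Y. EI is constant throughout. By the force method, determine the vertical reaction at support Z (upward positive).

Release continuity at Y by inserting a hinge; the redundant is the internal moment M_Y. The primary structure is two simply-supported spans XY and YZ.
Rotations at Y on the released spans (each span's end-slope, ×1/EI):
  span XY: point load 52.3 at a = 2: Pab(L + a)/(6LEI) = 52.3/EI
  span YZ: point load 71.8 at a = 2.5: Pab(L + b)/(6LEI) = 112.2/EI
  relative rotation θ_0 = (52.3 + 112.2)/EI = 164.5/EI
A unit hogging moment at Y produces rotation L₁/(3EI) + L₂/(3EI) = 3/EI.
Slope continuity at Y: θ_0 = M_Y·3/EI, so M_Y = 164.5/3 = 54.83 kip·ft (hogging).
Span YZ, ΣM about Z: R_Y^{YZ}·5 = 179.5 + 54.83, so R_Y^{YZ} = 46.87 kip and R_Z = 71.8 − 46.87 = 24.93 kip.

R_Z = 24.93 kip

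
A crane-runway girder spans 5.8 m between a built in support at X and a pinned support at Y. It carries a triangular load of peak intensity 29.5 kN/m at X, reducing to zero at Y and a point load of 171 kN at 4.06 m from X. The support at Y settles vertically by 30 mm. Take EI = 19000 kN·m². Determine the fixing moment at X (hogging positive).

M_X = 252.4 kN·m

Take the reaction at Y as the redundant and release it; the primary structure is a cantilever fixed at X.
Free-end deflection of the primary structure under the applied loading (downward +):
  triangular load, peak 29.5 at the fixed end: w₀L⁴/(30EI) = 1113/EI
  point load 171 at a = 4.06: Pa²(3L − a)/(6EI) = 6267/EI
  δ_0 = 7380/EI
Flexibility coefficient — unit upward force at Y: δ_{YY} = L³/(3EI) = 65.04/EI.
With EI = 19000 kN·m²: δ_0 = 0.3884 m and δ_{YY} = 0.003423 m/kN.
Compatibility — the beam at Y must follow the support down by 0.03 m: δ_0 − R_Y·δ_{YY} = 0.03, so R_Y = (0.3884 − 0.03)/0.003423 = 104.7 kN.
Moment equilibrium about X: M_X = Σ(load moments about X) − R_Y·L = 859.7 − 104.7×5.8 = 252.4 kN·m.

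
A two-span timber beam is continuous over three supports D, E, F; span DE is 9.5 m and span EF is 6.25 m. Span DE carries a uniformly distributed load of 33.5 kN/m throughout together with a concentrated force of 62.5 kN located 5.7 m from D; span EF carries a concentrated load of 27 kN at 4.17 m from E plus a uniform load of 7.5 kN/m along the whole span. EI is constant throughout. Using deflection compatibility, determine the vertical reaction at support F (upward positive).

Take M_E as the redundant. Released structure: two simple spans DE and EF with a hinge at E.
Discontinuity in slope at E on the released structure — sum the simple-span end rotations:
  span DE: UDL 33.5: wL³/(24EI) = 1197/EI
  span DE: point load 62.5 at a = 5.7: Pab(L + a)/(6LEI) = 361/EI
  span EF: point load 27 at a = 4.17: Pab(L + b)/(6LEI) = 52.02/EI
  span EF: UDL 7.5: wL³/(24EI) = 76.29/EI
  relative rotation θ_0 = (1558 + 128.3)/EI = 1686/EI
A unit hogging moment at E produces rotation L₁/(3EI) + L₂/(3EI) = 5.25/EI.
Compatibility: M_E·(L₁+L₂)/(3EI) = θ_0, giving M_E = 321.2 kN·m (hogging).
Span EF, ΣM about F: R_E^{EF}·6.25 = 202.6 + 321.2, so R_E^{EF} = 83.81 kN and R_F = 73.88 − 83.81 = -9.933 kN.

R_F = -9.933 kN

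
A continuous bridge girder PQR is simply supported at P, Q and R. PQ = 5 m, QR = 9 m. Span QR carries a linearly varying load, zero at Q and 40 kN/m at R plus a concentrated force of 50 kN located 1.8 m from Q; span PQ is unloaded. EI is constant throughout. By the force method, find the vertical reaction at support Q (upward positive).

R_Q = 150.8 kN

Take M_Q as the redundant. Released structure: two simple spans PQ and QR with a hinge at Q.
End slopes at the hinge Q, treating each span as simply supported:
  span QR: triangular load, peak 40: 7w₀L³/(360EI) = 567/EI
  span QR: point load 50 at a = 1.8: Pab(L + b)/(6LEI) = 194.4/EI
  relative rotation θ_0 = (0 + 761.4)/EI = 761.4/EI
A unit hogging moment at Q produces rotation L₁/(3EI) + L₂/(3EI) = 4.667/EI.
Slope continuity at Q: θ_0 = M_Q·4.667/EI, so M_Q = 761.4/4.667 = 163.2 kN·m (hogging).
Span PQ, ΣM about P with M_Q applied at Q: R_Q^{PQ}·5 = 0 + 163.2, so R_Q^{PQ} = 32.63 kN and R_P = 0 − 32.63 = -32.63 kN.
Span QR, ΣM about R: R_Q^{QR}·9 = 900 + 163.2, so R_Q^{QR} = 118.1 kN and R_R = 230 − 118.1 = 111.9 kN.
R_Q = 32.63 + 118.1 = 150.8 kN.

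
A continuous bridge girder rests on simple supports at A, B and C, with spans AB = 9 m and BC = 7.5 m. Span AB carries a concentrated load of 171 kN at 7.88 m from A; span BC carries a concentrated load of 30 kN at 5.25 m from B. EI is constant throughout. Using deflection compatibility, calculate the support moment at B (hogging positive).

M_B = 99.73 kN·m

Take M_B as the redundant. Released structure: two simple spans AB and BC with a hinge at B.
Rotations at B on the released spans (each span's end-slope, ×1/EI):
  span AB: point load 171 at a = 7.88: Pab(L + a)/(6LEI) = 471.8/EI
  span BC: point load 30 at a = 5.25: Pab(L + b)/(6LEI) = 76.78/EI
  relative rotation θ_0 = (471.8 + 76.78)/EI = 548.5/EI
A unit hogging moment at B produces rotation L₁/(3EI) + L₂/(3EI) = 5.5/EI.
Slope continuity at B: θ_0 = M_B·5.5/EI, so M_B = 548.5/5.5 = 99.73 kN·m (hogging).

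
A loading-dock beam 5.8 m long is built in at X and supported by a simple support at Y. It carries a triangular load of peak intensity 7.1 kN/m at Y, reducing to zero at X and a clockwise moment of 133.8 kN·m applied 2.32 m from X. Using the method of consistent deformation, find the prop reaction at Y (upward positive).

R_Y = 33.47 kN

Release the roller at Y. Primary structure: cantilever fixed at X.
Downward deflection at the released point Y due to the loads:
  triangular load, peak 7.1 at the free end: 11w₀L⁴/(120EI) = 736.5/EI
  clockwise couple 133.8 at a = 2.32: M₀a(2L − a)/(2EI) = 1440/EI
  δ_0 = 2177/EI
Tip deflection under a unit load at Y: L³/(3EI) = 65.04/EI.
The prop prevents deflection at Y: R_Y = δ_0/δ_{YY} = 2177/65.04 = 33.47 kN.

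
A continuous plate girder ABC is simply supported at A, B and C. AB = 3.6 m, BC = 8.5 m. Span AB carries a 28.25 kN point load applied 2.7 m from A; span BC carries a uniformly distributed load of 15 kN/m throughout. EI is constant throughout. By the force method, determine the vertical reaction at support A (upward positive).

Take M_B as the redundant. Released structure: two simple spans AB and BC with a hinge at B.
Rotations at B on the released spans (each span's end-slope, ×1/EI):
  span AB: point load 28.25 at a = 2.7: Pab(L + a)/(6LEI) = 20.02/EI
  span BC: UDL 15: wL³/(24EI) = 383.8/EI
  relative rotation θ_0 = (20.02 + 383.8)/EI = 403.9/EI
A unit hogging moment at B produces rotation L₁/(3EI) + L₂/(3EI) = 4.033/EI.
Compatibility: M_B·(L₁+L₂)/(3EI) = θ_0, giving M_B = 100.1 kN·m (hogging).
Span AB, ΣM about A with M_B applied at B: R_B^{AB}·3.6 = 76.28 + 100.1, so R_B^{AB} = 49 kN and R_A = 28.25 − 49 = -20.75 kN.

R_A = -20.75 kN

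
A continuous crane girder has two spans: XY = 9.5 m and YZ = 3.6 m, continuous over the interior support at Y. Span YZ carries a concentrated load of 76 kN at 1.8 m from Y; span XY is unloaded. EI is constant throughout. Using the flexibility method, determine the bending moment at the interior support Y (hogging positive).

M_Y = 14.1 kN·m

Release continuity at Y by inserting a hinge; the redundant is the internal moment M_Y. The primary structure is two simply-supported spans XY and YZ.
End slopes at the hinge Y, treating each span as simply supported:
  span YZ: point load 76 at a = 1.8: Pab(L + b)/(6LEI) = 61.56/EI
  relative rotation θ_0 = (0 + 61.56)/EI = 61.56/EI
A unit hogging moment at Y produces rotation L₁/(3EI) + L₂/(3EI) = 4.367/EI.
Slope continuity at Y: θ_0 = M_Y·4.367/EI, so M_Y = 61.56/4.367 = 14.1 kN·m (hogging).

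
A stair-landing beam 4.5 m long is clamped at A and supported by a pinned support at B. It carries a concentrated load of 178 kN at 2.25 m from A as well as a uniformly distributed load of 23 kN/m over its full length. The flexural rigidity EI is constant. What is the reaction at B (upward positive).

Remove the prop at B; the released (primary) structure is a cantilever built in at A.
Deflection at B on the released cantilever, summing each load's contribution:
  point load 178 at a = 2.25: Pa²(3L − a)/(6EI) = 1690/EI
  UDL 23: wL⁴/(8EI) = 1179/EI
  δ_0 = 2869/EI
Flexibility coefficient — unit upward force at B: δ_{BB} = L³/(3EI) = 30.38/EI.
Compatibility at B: δ_0 − R_B·δ_{BB} = 0, so R_B = 2869/30.38 = 94.44 kN.

R_B = 94.44 kN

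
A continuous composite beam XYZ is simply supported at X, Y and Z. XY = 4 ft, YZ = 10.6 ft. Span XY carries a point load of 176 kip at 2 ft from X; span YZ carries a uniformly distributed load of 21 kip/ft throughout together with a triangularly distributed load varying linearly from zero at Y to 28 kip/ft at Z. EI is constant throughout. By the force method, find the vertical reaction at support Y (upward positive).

R_Y = 380.8 kip

Insert a hinge at Y; M_Y is the redundant, and each span becomes simply supported.
Rotations at Y on the released spans (each span's end-slope, ×1/EI):
  span XY: point load 176 at a = 2: Pab(L + a)/(6LEI) = 176/EI
  span YZ: UDL 21: wL³/(24EI) = 1042/EI
  span YZ: triangular load, peak 28: 7w₀L³/(360EI) = 648.4/EI
  relative rotation θ_0 = (176 + 1691)/EI = 1867/EI
A unit hogging moment at Y produces rotation L₁/(3EI) + L₂/(3EI) = 4.867/EI.
Compatibility: M_Y·(L₁+L₂)/(3EI) = θ_0, giving M_Y = 383.5 kip·ft (hogging).
Span XY, ΣM about X with M_Y applied at Y: R_Y^{XY}·4 = 352 + 383.5, so R_Y^{XY} = 183.9 kip and R_X = 176 − 183.9 = -7.886 kip.
Span YZ, ΣM about Z: R_Y^{YZ}·10.6 = 1704 + 383.5, so R_Y^{YZ} = 197 kip and R_Z = 371 − 197 = 174 kip.
R_Y = 183.9 + 197 = 380.8 kip.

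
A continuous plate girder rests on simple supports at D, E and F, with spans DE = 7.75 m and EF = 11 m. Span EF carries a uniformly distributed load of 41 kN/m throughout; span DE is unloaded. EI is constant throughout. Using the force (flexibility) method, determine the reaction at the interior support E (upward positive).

Release continuity at E by inserting a hinge; the redundant is the internal moment M_E. The primary structure is two simply-supported spans DE and EF.
Rotations at E on the released spans (each span's end-slope, ×1/EI):
  span EF: UDL 41: wL³/(24EI) = 2274/EI
  relative rotation θ_0 = (0 + 2274)/EI = 2274/EI
A unit hogging moment at E produces rotation L₁/(3EI) + L₂/(3EI) = 6.25/EI.
Compatibility: M_E·(L₁+L₂)/(3EI) = θ_0, giving M_E = 363.8 kN·m (hogging).
Span DE, ΣM about D with M_E applied at E: R_E^{DE}·7.75 = 0 + 363.8, so R_E^{DE} = 46.94 kN and R_D = 0 − 46.94 = -46.94 kN.
Span EF, ΣM about F: R_E^{EF}·11 = 2480 + 363.8, so R_E^{EF} = 258.6 kN and R_F = 451 − 258.6 = 192.4 kN.
R_E = 46.94 + 258.6 = 305.5 kN.

R_E = 305.5 kN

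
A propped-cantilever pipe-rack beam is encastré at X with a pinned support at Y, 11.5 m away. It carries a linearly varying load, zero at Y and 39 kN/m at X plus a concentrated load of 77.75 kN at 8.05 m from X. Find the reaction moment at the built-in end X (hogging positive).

Take the reaction at Y as the redundant and release it; the primary structure is a cantilever fixed at X.
Primary-structure tip deflection at Y by superposition:
  triangular load, peak 39 at the fixed end: w₀L⁴/(30EI) = 22737/EI
  point load 77.75 at a = 8.05: Pa²(3L − a)/(6EI) = 22211/EI
  δ_0 = 44948/EI
Tip deflection under a unit load at Y: L³/(3EI) = 507/EI.
Compatibility at Y: δ_0 − R_Y·δ_{YY} = 0, so R_Y = 44948/507 = 88.66 kN.
Moment equilibrium about X: M_X = Σ(load moments about X) − R_Y·L = 1486 − 88.66×11.5 = 465.9 kN·m.

M_X = 465.9 kN·m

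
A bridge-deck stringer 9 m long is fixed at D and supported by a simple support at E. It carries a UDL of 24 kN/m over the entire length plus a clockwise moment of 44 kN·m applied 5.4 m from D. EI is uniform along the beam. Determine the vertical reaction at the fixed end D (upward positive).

R_D = 128.8 kN

Take the reaction at E as the redundant and release it; the primary structure is a cantilever fixed at D.
Free-end deflection of the primary structure under the applied loading (downward +):
  UDL 24: wL⁴/(8EI) = 19683/EI
  clockwise couple 44 at a = 5.4: M₀a(2L − a)/(2EI) = 1497/EI
  δ_0 = 21180/EI
Flexibility coefficient — unit upward force at E: δ_{EE} = L³/(3EI) = 243/EI.
The prop prevents deflection at E: R_E = δ_0/δ_{EE} = 21180/243 = 87.16 kN.
Vertical equilibrium: R_D = ΣP − R_E = 216 − 87.16 = 128.8 kN.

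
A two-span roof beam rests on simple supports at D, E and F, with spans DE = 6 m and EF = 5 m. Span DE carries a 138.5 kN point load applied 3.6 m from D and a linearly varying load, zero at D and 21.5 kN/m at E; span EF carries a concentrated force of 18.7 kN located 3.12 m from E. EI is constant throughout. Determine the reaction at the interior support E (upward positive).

Release continuity at E by inserting a hinge; the redundant is the internal moment M_E. The primary structure is two simply-supported spans DE and EF.
Discontinuity in slope at E on the released structure — sum the simple-span end rotations:
  span DE: point load 138.5 at a = 3.6: Pab(L + a)/(6LEI) = 319.1/EI
  span DE: triangular load, peak 21.5: w₀L³/(45EI) = 103.2/EI
  span EF: point load 18.7 at a = 3.12: Pab(L + b)/(6LEI) = 25.15/EI
  relative rotation θ_0 = (422.3 + 25.15)/EI = 447.5/EI
A unit hogging moment at E produces rotation L₁/(3EI) + L₂/(3EI) = 3.667/EI.
Compatibility: M_E·(L₁+L₂)/(3EI) = θ_0, giving M_E = 122 kN·m (hogging).
Span DE, ΣM about D with M_E applied at E: R_E^{DE}·6 = 756.6 + 122, so R_E^{DE} = 146.4 kN and R_D = 203 − 146.4 = 56.56 kN.
Span EF, ΣM about F: R_E^{EF}·5 = 35.16 + 122, so R_E^{EF} = 31.44 kN and R_F = 18.7 − 31.44 = -12.74 kN.
R_E = 146.4 + 31.44 = 177.9 kN.

R_E = 177.9 kN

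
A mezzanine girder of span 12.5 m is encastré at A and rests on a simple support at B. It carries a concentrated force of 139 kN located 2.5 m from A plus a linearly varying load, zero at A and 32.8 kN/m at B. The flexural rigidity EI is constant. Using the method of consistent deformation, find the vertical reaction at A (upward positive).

R_A = 223.5 kN

Take the reaction at B as the redundant and release it; the primary structure is a cantilever fixed at A.
Downward deflection at the released point B due to the loads:
  point load 139 at a = 2.5: Pa²(3L − a)/(6EI) = 5068/EI
  triangular load, peak 32.8 at the free end: 11w₀L⁴/(120EI) = 73405/EI
  δ_0 = 78473/EI
Tip deflection under a unit load at B: L³/(3EI) = 651/EI.
Compatibility at B: δ_0 − R_B·δ_{BB} = 0, so R_B = 78473/651 = 120.5 kN.
Vertical equilibrium: R_A = ΣP − R_B = 344 − 120.5 = 223.5 kN.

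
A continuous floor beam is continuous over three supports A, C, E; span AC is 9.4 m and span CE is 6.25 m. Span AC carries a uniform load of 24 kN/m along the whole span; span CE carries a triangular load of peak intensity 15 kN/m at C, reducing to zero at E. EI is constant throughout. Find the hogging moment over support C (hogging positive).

M_C = 174.8 kN·m

Release continuity at C by inserting a hinge; the redundant is the internal moment M_C. The primary structure is two simply-supported spans AC and CE.
Discontinuity in slope at C on the released structure — sum the simple-span end rotations:
  span AC: UDL 24: wL³/(24EI) = 830.6/EI
  span CE: triangular load, peak 15: w₀L³/(45EI) = 81.38/EI
  relative rotation θ_0 = (830.6 + 81.38)/EI = 912/EI
A unit hogging moment at C produces rotation L₁/(3EI) + L₂/(3EI) = 5.217/EI.
Compatibility: M_C·(L₁+L₂)/(3EI) = θ_0, giving M_C = 174.8 kN·m (hogging).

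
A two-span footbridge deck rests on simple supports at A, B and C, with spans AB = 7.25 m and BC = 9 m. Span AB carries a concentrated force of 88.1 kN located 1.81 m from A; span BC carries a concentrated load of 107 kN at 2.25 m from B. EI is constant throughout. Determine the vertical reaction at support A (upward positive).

R_A = 49.44 kN

Insert a hinge at B; M_B is the redundant, and each span becomes simply supported.
Rotations at B on the released spans (each span's end-slope, ×1/EI):
  span AB: point load 88.1 at a = 1.81: Pab(L + a)/(6LEI) = 180.7/EI
  span BC: point load 107 at a = 2.25: Pab(L + b)/(6LEI) = 474/EI
  relative rotation θ_0 = (180.7 + 474)/EI = 654.6/EI
A unit hogging moment at B produces rotation L₁/(3EI) + L₂/(3EI) = 5.417/EI.
Compatibility: M_B·(L₁+L₂)/(3EI) = θ_0, giving M_B = 120.9 kN·m (hogging).
Span AB, ΣM about A with M_B applied at B: R_B^{AB}·7.25 = 159.5 + 120.9, so R_B^{AB} = 38.66 kN and R_A = 88.1 − 38.66 = 49.44 kN.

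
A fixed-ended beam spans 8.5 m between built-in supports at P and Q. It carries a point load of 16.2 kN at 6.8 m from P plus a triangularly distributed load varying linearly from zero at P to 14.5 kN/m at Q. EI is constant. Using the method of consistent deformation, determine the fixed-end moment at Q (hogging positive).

M_Q = 70.01 kN·m

Take the two fixed-end moments M_P, M_Q as redundants; the released structure is the simple span PQ.
End rotations of the released simple span under the applied load (×1/EI):
  at P: point load 16.2 at a = 6.8: Pab(L + b)/(6LEI) = 37.45/EI
  at Q: point load 16.2 at a = 6.8: Pab(L + a)/(6LEI) = 56.18/EI
  at P: triangular load, peak 14.5: 7w₀L³/(360EI) = 173.1/EI
  at Q: triangular load, peak 14.5: w₀L³/(45EI) = 197.9/EI
  θ_P0 = 210.6/EI,  θ_Q0 = 254.1/EI
Flexibility coefficients: a unit moment at one end gives L/(3EI) there and L/(6EI) at the far end, so f₁₁ = f₂₂ = 2.833/EI and f₁₂ = f₂₁ = 1.417/EI.
Compatibility — zero rotation at each built-in end:
  2.833 M_P + 1.417 M_Q = 210.6
  1.417 M_P + 2.833 M_Q = 254.1
Solving the pair gives M_P = 39.33 kN·m and M_Q = 70.01 kN·m (hogging).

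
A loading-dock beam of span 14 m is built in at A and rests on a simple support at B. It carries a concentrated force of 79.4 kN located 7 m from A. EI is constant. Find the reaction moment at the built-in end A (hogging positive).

Remove the prop at B; the released (primary) structure is a cantilever built in at A.
Primary-structure tip deflection at B by superposition:
  point load 79.4 at a = 7: Pa²(3L − a)/(6EI) = 22695/EI
Flexibility coefficient — unit upward force at B: δ_{BB} = L³/(3EI) = 914.7/EI.
The prop prevents deflection at B: R_B = δ_0/δ_{BB} = 22695/914.7 = 24.81 kN.
Moment equilibrium about A: M_A = Σ(load moments about A) − R_B·L = 555.8 − 24.81×14 = 208.4 kN·m.

M_A = 208.4 kN·m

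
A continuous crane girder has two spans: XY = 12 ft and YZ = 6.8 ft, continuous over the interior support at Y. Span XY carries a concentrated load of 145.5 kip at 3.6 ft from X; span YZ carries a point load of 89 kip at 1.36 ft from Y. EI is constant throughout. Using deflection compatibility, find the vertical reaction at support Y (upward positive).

R_Y = 157.2 kip

Take M_Y as the redundant. Released structure: two simple spans XY and YZ with a hinge at Y.
End slopes at the hinge Y, treating each span as simply supported:
  span XY: point load 145.5 at a = 3.6: Pab(L + a)/(6LEI) = 953.3/EI
  span YZ: point load 89 at a = 1.36: Pab(L + b)/(6LEI) = 197.5/EI
  relative rotation θ_0 = (953.3 + 197.5)/EI = 1151/EI
A unit hogging moment at Y produces rotation L₁/(3EI) + L₂/(3EI) = 6.267/EI.
Slope continuity at Y: θ_0 = M_Y·6.267/EI, so M_Y = 1151/6.267 = 183.6 kip·ft (hogging).
Span XY, ΣM about X with M_Y applied at Y: R_Y^{XY}·12 = 523.8 + 183.6, so R_Y^{XY} = 58.95 kip and R_X = 145.5 − 58.95 = 86.55 kip.
Span YZ, ΣM about Z: R_Y^{YZ}·6.8 = 484.2 + 183.6, so R_Y^{YZ} = 98.21 kip and R_Z = 89 − 98.21 = -9.207 kip.
R_Y = 58.95 + 98.21 = 157.2 kip.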